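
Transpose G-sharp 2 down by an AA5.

Five letter names down from G: C.
A doubly augmented fifth is 9 semitones; 9 semitones down from G#2 gives Cb2.

C-flat 2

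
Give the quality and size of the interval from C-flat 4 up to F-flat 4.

C to F spans four letter names (C-D-E-F): a fourth.
Counting semitones, Cb4→Fb4 is 5, which is the perfect fourth.

perfect fourth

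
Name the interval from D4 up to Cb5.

diminished seventh

D to C spans seven letter names (D-E-F-G-A-B-C), so the interval is some kind of seventh.
D4 to Cb5 spans 9 semitones — two semitones narrower than the major seventh (11) — giving a diminished seventh.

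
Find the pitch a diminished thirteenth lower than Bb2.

D#1

Six letters down from B (plus an octave) reaches D.
A diminished thirteenth spans 19 semitones, so from Bb2 the target pitch is D#1.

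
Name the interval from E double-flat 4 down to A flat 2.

Descending from Ebb4 to Ab2 is the same interval as ascending Ab2 to Ebb4.
A to E spans five letter names (A-B-C-D-E), plus an octave, so the interval is some kind of twelfth.
A perfect twelfth would be 19 semitones; Ab2 to Ebb4 is 18, one semitone narrower, so the interval is diminished.
(Equivalently, a compound diminished fifth: a diminished fifth plus an octave.)

d12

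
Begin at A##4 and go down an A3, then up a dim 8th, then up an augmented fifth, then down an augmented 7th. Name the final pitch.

Db5

A##4 down an augmented third → F#4 (5 semitones).
A diminished octave up from F#4 is F5.
F5 up an augmented fifth → C#6 (8 semitones).
An augmented seventh down from C#6 is Db5.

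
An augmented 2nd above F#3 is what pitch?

Counting two letter names up from F lands on G.
An augmented second spans 3 semitones, so from F#3 the target pitch is G##3.

G##3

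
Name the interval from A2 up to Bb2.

A to B spans two letter names (A-B) — that makes it a second of some quality.
A2 to Bb2 is 1 semitone, a half step short of the major second (2), so this is minor.

minor second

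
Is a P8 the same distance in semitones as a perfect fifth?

No

A perfect octave spans 12 semitones; a perfect fifth spans 7 semitones. They differ by 5.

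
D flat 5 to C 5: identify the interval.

minor 2nd

Descending from Db5 to C5 is the same interval as ascending C5 to Db5.
C to D spans two letter names (C-D) — that makes it a second of some quality.
C5 to Db5 is 1 semitone, a half step short of the major second (2), so this is minor.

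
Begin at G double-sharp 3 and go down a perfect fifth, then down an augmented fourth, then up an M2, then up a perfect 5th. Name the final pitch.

E sharp 3

G##3 down a perfect fifth → C##3 (7 semitones).
C##3 down an augmented fourth → G#2 (6 semitones).
Up a major second from G#2: A#2 (2 semitones up).
A#2 up a perfect fifth → E#3 (7 semitones).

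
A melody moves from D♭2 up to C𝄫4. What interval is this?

diminished fourteenth

D to C spans seven letter names (D-E-F-G-A-B-C), plus an octave: a fourteenth.
Db2 to Cbb4 spans 21 semitones — two semitones narrower than the major fourteenth (23) — giving a diminished fourteenth.
(Equivalently, a compound diminished seventh: a diminished seventh plus an octave.)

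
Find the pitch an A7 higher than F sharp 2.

The seventh takes the letter from F up to E.
An augmented seventh spans 12 semitones, so from F#2 the target pitch is E##3.

E double-sharp 3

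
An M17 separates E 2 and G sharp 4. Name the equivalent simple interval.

Each octave removed subtracts seven from the number: 17 − 14 = 3.
That makes a major seventeenth a compound major third — 2 octaves plus a major third.

major 3rd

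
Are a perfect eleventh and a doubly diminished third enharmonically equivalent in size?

A perfect eleventh spans 17 semitones; a doubly diminished third spans 1 semitone. They differ by 16.

No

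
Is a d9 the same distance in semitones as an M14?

A diminished ninth spans 12 semitones; a major fourteenth spans 23 semitones. They differ by 11.

No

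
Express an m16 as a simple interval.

minor second

Subtracting seven from the interval number removes an octave: 16 − 14 = 2.
That makes a minor sixteenth a compound minor second — 2 octaves plus a minor second.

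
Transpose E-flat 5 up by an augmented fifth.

Counting five letter names up from E lands on B.
An augmented fifth spans 8 semitones, so from Eb5 the target pitch is B5.

B 5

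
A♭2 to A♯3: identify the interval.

A to A is the same letter name, plus an octave: an octave.
Ab2 to A#3 spans 14 semitones — two semitones wider than the perfect octave (12) — giving a doubly augmented octave.

AA8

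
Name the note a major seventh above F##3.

Seven letter names up from F: E.
Moving 11 semitones up from F##3 (the size of a major seventh) reaches E##4.

E##4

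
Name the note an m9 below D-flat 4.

C 3

Counting two letter names plus an octave down from D lands on C.
Moving 13 semitones down from Db4 (the size of a minor ninth) reaches C3.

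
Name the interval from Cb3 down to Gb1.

perfect 11th

Descending from Cb3 to Gb1 is the same interval as ascending Gb1 to Cb3.
G to C spans four letter names (G-A-B-C), plus an octave, so the interval is some kind of eleventh.
Counting semitones, Gb1→Cb3 is 17, which is the perfect eleventh.
(Equivalently, a compound perfect fourth: a perfect fourth plus an octave.)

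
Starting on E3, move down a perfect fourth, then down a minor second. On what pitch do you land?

Down a perfect fourth from E3: B2 (5 semitones down).
B2 down a minor second → A#2 (1 semitone).

A#2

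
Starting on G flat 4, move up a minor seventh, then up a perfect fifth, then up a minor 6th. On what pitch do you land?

A double-flat 6

A minor seventh up from Gb4 is Fb5.
A perfect fifth up from Fb5 is Cb6.
Cb6 up a minor sixth → Abb6 (8 semitones).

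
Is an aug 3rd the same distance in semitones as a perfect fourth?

Both span 5 semitones: an augmented third and a perfect fourth are the same chromatic distance.

Yes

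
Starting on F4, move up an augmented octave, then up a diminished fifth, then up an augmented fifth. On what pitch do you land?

G#6

An augmented octave up from F4 is F#5.
Up a diminished fifth from F#5: C6 (6 semitones up).
An augmented fifth up from C6 is G#6.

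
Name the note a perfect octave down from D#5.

An octave keeps the letter name D, an octave down from D.
A perfect octave is 12 semitones; 12 semitones down from D#5 gives D#4.

D#4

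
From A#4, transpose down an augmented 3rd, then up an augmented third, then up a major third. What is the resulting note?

C##5

Down an augmented third from A#4: F4 (5 semitones down).
An augmented third up from F4 is A#4.
Up a major third from A#4: C##5 (4 semitones up).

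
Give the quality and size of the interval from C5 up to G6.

perfect twelfth

C to G spans five letter names (C-D-E-F-G), plus an octave — that makes it a twelfth of some quality.
Counting semitones, C5→G6 is 19, which is the perfect twelfth.
(Equivalently, a compound perfect fifth: a perfect fifth plus an octave.)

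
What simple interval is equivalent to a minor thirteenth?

minor sixth

Subtracting seven from the interval number removes an octave: 13 − 7 = 6.
That makes a minor thirteenth a compound minor sixth — an octave plus a minor sixth.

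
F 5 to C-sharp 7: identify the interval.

augmented twelfth

F to C spans five letter names (F-G-A-B-C), plus an octave: a twelfth.
The perfect twelfth is 19 semitones; here we have 20, one semitone wider: augmented.
(Equivalently, a compound augmented fifth: an augmented fifth plus an octave.)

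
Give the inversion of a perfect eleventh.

P5

First reduce the compound perfect eleventh to its simple form, a perfect fourth.
The rule of nine gives the new number: 9 − 4 = 5, so a fourth becomes a fifth.
Quality inverts too: perfect stays perfect. That makes the inversion a perfect fifth.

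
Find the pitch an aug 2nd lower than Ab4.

Gbb4

Two letter names down from A: G.
Moving 3 semitones down from Ab4 (the size of an augmented second) reaches Gbb4.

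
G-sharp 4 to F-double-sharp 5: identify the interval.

G to F spans seven letter names (G-A-B-C-D-E-F) — that makes it a seventh of some quality.
The major seventh spans 11 semitones, and G#4 to F##5 is exactly 11 semitones — so this is a major seventh.

M7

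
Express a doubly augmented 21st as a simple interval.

doubly augmented seventh

Subtracting seven from the interval number removes an octave: 21 − 14 = 7.
Quality carries through unchanged, so the simple form is a doubly augmented seventh.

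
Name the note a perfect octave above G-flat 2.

The letter stays G (same as the start), shifted an octave up.
A perfect octave spans 12 semitones, so from Gb2 the target pitch is Gb3.

G-flat 3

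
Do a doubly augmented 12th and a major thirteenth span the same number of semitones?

Yes

Both span 21 semitones: a doubly augmented twelfth and a major thirteenth are the same chromatic distance.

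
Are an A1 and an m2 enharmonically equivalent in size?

Yes

Both span 1 semitone: an augmented unison and a minor second are the same chromatic distance.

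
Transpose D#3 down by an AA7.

The seventh takes the letter from D down to E.
A doubly augmented seventh is 13 semitones; 13 semitones down from D#3 gives Ebb2.

Ebb2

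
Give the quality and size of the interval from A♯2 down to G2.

augmented second

Descending from A#2 to G2 is the same interval as ascending G2 to A#2.
G to A spans two letter names (G-A): a second.
A major second would be 2 semitones; G2 to A#2 is 3, one semitone wider, so the interval is augmented.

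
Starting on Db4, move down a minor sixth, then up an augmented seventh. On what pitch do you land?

E#4

Db4 down a minor sixth → F3 (8 semitones).
An augmented seventh up from F3 is E#4.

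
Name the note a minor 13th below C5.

Counting six letter names plus an octave down from C lands on E.
A minor thirteenth is 20 semitones; 20 semitones down from C5 gives E3.

E3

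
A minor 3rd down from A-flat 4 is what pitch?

The third takes the letter from A down to F.
Moving 3 semitones down from Ab4 (the size of a minor third) reaches F4.

F 4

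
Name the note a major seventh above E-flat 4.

D 5

Counting seven letter names up from E lands on D.
A major seventh spans 11 semitones, so from Eb4 the target pitch is D5.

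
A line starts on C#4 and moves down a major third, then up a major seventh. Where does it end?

C#4 down a major third → A3 (4 semitones).
A major seventh up from A3 is G#4.

G#4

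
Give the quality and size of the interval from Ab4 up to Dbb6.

A to D spans four letter names (A-B-C-D), plus an octave — that makes it an eleventh of some quality.
Ab4 to Dbb6 spans 16 semitones — one semitone narrower than the perfect eleventh (17) — giving a diminished eleventh.
(Equivalently, a compound diminished fourth: a diminished fourth plus an octave.)

diminished 11th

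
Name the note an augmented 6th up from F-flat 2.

D 3

The sixth takes the letter from F up to D.
An augmented sixth spans 10 semitones, so from Fb2 the target pitch is D3.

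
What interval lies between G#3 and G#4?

perfect octave

G to G is the same letter name, plus an octave — that makes it an octave of some quality.
G#3 to G#4 is 12 semitones, matching the perfect octave exactly, so the quality is perfect.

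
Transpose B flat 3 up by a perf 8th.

B flat 4

The letter stays B (same as the start), shifted an octave up.
A perfect octave is 12 semitones; 12 semitones up from Bb3 gives Bb4.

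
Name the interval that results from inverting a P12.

perfect fourth

First reduce the compound perfect twelfth to its simple form, a perfect fifth.
Interval numbers invert to sum to nine: 5 + 4 = 9, so a fifth inverts to a fourth.
The quality also flips — perfect stays perfect — giving a perfect fourth.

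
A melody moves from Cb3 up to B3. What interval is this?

augmented seventh

C to B spans seven letter names (C-D-E-F-G-A-B): a seventh.
The major seventh is 11 semitones; here we have 12, one semitone wider: augmented.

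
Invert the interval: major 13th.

m3

First reduce the compound major thirteenth to its simple form, a major sixth.
Inverted interval numbers add to nine, so a sixth pairs with a third (6 + 3 = 9).
Quality inverts too: major becomes minor. That makes the inversion a minor third.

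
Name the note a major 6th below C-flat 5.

Counting six letter names down from C lands on E.
A major sixth is 9 semitones; 9 semitones down from Cb5 gives Ebb4.

E-double-flat 4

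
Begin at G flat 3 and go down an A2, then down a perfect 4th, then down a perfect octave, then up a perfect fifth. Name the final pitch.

Gb3 down an augmented second → Fbb3 (3 semitones).
A perfect fourth down from Fbb3 is Cbb3.
Cbb3 down a perfect octave → Cbb2 (12 semitones).
Up a perfect fifth from Cbb2: Gbb2 (7 semitones up).

G double-flat 2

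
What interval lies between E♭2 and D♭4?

minor fourteenth

E to D spans seven letter names (E-F-G-A-B-C-D), plus an octave — that makes it a fourteenth of some quality.
At 22 semitones, Eb2→Db4 falls one short of a major fourteenth: minor.
(Equivalently, a compound minor seventh: a minor seventh plus an octave.)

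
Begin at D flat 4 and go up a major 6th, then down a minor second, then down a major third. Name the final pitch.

F 4

Up a major sixth from Db4: Bb4 (9 semitones up).
Bb4 down a minor second → A4 (1 semitone).
A4 down a major third → F4 (4 semitones).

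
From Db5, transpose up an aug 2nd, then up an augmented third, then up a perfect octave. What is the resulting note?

G##6

An augmented second up from Db5 is E5.
Up an augmented third from E5: G##5 (5 semitones up).
A perfect octave up from G##5 is G##6.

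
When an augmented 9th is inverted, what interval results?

diminished seventh

First reduce the compound augmented ninth to its simple form, an augmented second.
Interval numbers invert to sum to nine: 2 + 7 = 9, so a second inverts to a seventh.
And augmented becomes diminished under inversion, so we get a diminished seventh.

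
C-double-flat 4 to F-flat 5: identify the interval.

augmented 11th

C to F spans four letter names (C-D-E-F), plus an octave: an eleventh.
The perfect eleventh is 17 semitones; here we have 18, one semitone wider: augmented.
(Equivalently, a compound augmented fourth: an augmented fourth plus an octave.)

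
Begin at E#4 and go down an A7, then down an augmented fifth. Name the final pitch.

Bbb2

An augmented seventh down from E#4 is F3.
An augmented fifth down from F3 is Bbb2.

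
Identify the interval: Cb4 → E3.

Descending from Cb4 to E3 is the same interval as ascending E3 to Cb4.
E to C spans six letter names (E-F-G-A-B-C), so the interval is some kind of sixth.
A major sixth would be 9 semitones; E3 to Cb4 is 7, two semitones narrower, so the interval is diminished.

diminished sixth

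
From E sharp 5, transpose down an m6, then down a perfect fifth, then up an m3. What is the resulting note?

E sharp 4

Down a minor sixth from E#5: G##4 (8 semitones down).
A perfect fifth down from G##4 is C##4.
Up a minor third from C##4: E#4 (3 semitones up).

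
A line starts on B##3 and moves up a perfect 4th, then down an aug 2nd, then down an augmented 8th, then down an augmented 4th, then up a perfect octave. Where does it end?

B##3 up a perfect fourth → E##4 (5 semitones).
E##4 down an augmented second → D#4 (3 semitones).
Down an augmented octave from D#4: D3 (13 semitones down).
Down an augmented fourth from D3: Ab2 (6 semitones down).
A perfect octave up from Ab2 is Ab3.

Ab3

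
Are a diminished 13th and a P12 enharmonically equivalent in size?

Yes

Both span 19 semitones: a diminished thirteenth and a perfect twelfth are the same chromatic distance.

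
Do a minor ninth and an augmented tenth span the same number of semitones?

A minor ninth spans 13 semitones; an augmented tenth spans 17 semitones. They differ by 4.

No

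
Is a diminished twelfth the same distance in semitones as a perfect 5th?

A diminished twelfth spans 18 semitones; a perfect fifth spans 7 semitones. They differ by 11.

No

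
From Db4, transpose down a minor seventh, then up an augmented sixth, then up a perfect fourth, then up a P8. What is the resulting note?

F#5

Db4 down a minor seventh → Eb3 (10 semitones).
Up an augmented sixth from Eb3: C#4 (10 semitones up).
Up a perfect fourth from C#4: F#4 (5 semitones up).
A perfect octave up from F#4 is F#5.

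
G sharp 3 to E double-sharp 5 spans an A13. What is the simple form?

Take out an octave (7 from the number): 13 − 7 = 6.
So an augmented thirteenth is an octave plus an augmented sixth. The quality is unchanged.

augmented 6th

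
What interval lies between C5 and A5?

M6

C to A spans six letter names (C-D-E-F-G-A), so the interval is some kind of sixth.
The major sixth spans 9 semitones, and C5 to A5 is exactly 9 semitones — so this is a major sixth.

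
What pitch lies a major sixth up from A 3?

Counting six letter names up from A lands on F.
A major sixth spans 9 semitones, so from A3 the target pitch is F#4.

F sharp 4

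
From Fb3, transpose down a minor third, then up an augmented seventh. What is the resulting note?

C#4

Fb3 down a minor third → Db3 (3 semitones).
Db3 up an augmented seventh → C#4 (12 semitones).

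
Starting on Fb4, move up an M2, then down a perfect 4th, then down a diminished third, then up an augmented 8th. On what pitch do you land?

B#4

Fb4 up a major second → Gb4 (2 semitones).
Down a perfect fourth from Gb4: Db4 (5 semitones down).
A diminished third down from Db4 is B3.
B3 up an augmented octave → B#4 (13 semitones).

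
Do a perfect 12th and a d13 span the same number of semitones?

A perfect twelfth = 19 semitones = a diminished thirteenth; enharmonically equal.

Yes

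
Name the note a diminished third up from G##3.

B3

The third takes the letter from G up to B.
A diminished third is 2 semitones; 2 semitones up from G##3 gives B3.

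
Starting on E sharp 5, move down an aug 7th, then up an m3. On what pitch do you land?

E#5 down an augmented seventh → F4 (12 semitones).
A minor third up from F4 is Ab4.

A flat 4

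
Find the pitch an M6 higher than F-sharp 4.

D-sharp 5

Six letter names up from F: D.
A major sixth spans 9 semitones, so from F#4 the target pitch is D#5.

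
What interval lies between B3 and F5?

diminished twelfth

B to F spans five letter names (B-C-D-E-F), plus an octave: a twelfth.
The perfect twelfth is 19 semitones; here we have 18, one semitone narrower: diminished.
(Equivalently, a compound diminished fifth: a diminished fifth plus an octave.)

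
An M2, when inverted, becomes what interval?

minor 7th

The rule of nine gives the new number: 9 − 2 = 7, so a second becomes a seventh.
Quality inverts too: major becomes minor. That makes the inversion a minor seventh.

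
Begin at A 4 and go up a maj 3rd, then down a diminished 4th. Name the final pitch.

G double-sharp 4

A4 up a major third → C#5 (4 semitones).
Down a diminished fourth from C#5: G##4 (4 semitones down).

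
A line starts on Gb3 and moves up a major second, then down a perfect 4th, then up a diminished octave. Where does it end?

Up a major second from Gb3: Ab3 (2 semitones up).
Down a perfect fourth from Ab3: Eb3 (5 semitones down).
A diminished octave up from Eb3 is Ebb4.

Ebb4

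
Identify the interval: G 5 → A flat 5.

minor 2nd

G to A spans two letter names (G-A), so the interval is some kind of second.
A major second would be 2 semitones, but G5 to Ab5 is 1 — one semitone narrower, making it a minor second.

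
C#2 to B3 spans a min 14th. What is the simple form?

Each octave removed subtracts seven from the number: 14 − 7 = 7.
Quality carries through unchanged, so the simple form is a minor seventh.

m7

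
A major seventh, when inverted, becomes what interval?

minor 2nd

Interval numbers invert to sum to nine: 7 + 2 = 9, so a seventh inverts to a second.
And major becomes minor under inversion, so we get a minor second.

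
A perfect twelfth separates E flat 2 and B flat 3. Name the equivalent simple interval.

Each octave removed subtracts seven from the number: 12 − 7 = 5.
Quality carries through unchanged, so the simple form is a perfect fifth.

perfect fifth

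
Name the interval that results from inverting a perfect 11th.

perfect fifth

First reduce the compound perfect eleventh to its simple form, a perfect fourth.
Inverted interval numbers add to nine, so a fourth pairs with a fifth (4 + 5 = 9).
And perfect stays perfect under inversion, so we get a perfect fifth.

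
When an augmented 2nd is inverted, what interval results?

The rule of nine gives the new number: 9 − 2 = 7, so a second becomes a seventh.
And augmented becomes diminished under inversion, so we get a diminished seventh.

diminished seventh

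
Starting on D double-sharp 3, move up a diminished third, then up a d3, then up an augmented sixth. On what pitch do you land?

F sharp 4

A diminished third up from D##3 is F#3.
F#3 up a diminished third → Ab3 (2 semitones).
Ab3 up an augmented sixth → F#4 (10 semitones).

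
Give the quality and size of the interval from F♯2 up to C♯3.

F to C spans five letter names (F-G-A-B-C) — that makes it a fifth of some quality.
F#2 to C#3 is 7 semitones, matching the perfect fifth exactly, so the quality is perfect.

perfect fifth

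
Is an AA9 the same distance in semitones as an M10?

Yes

Both span 16 semitones: a doubly augmented ninth and a major tenth are the same chromatic distance.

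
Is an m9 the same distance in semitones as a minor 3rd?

A minor ninth is 13 semitones but a minor third is 3 semitones — different sizes.

No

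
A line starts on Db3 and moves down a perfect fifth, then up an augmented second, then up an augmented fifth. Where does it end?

Down a perfect fifth from Db3: Gb2 (7 semitones down).
Gb2 up an augmented second → A2 (3 semitones).
A2 up an augmented fifth → E#3 (8 semitones).

E#3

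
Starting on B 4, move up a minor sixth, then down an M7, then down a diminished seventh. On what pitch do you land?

Up a minor sixth from B4: G5 (8 semitones up).
A major seventh down from G5 is Ab4.
Ab4 down a diminished seventh → B3 (9 semitones).

B 3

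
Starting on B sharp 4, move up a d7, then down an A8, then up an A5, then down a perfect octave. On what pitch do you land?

B#4 up a diminished seventh → A5 (9 semitones).
Down an augmented octave from A5: Ab4 (13 semitones down).
Up an augmented fifth from Ab4: E5 (8 semitones up).
Down a perfect octave from E5: E4 (12 semitones down).

E 4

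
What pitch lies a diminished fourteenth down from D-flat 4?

E 2

Counting seven letter names plus an octave down from D lands on E.
A diminished fourteenth is 21 semitones; 21 semitones down from Db4 gives E2.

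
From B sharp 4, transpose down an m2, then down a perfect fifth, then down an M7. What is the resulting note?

E sharp 3

Down a minor second from B#4: A##4 (1 semitone down).
A perfect fifth down from A##4 is D##4.
Down a major seventh from D##4: E#3 (11 semitones down).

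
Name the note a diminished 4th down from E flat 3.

Four letter names down from E: B.
A diminished fourth spans 4 semitones, so from Eb3 the target pitch is B2.

B 2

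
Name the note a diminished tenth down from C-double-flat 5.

Counting three letter names plus an octave down from C lands on A.
Moving 14 semitones down from Cbb5 (the size of a diminished tenth) reaches Ab3.

A-flat 3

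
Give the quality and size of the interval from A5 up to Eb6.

diminished fifth

A to E spans five letter names (A-B-C-D-E): a fifth.
The perfect fifth is 7 semitones; here we have 6, one semitone narrower: diminished.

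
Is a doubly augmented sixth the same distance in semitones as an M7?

Yes

A doubly augmented sixth spans 11 semitones, and a major seventh also spans 11 semitones — they're enharmonic.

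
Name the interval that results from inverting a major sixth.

Inverted interval numbers add to nine, so a sixth pairs with a third (6 + 3 = 9).
The quality also flips — major becomes minor — giving a minor third.

minor third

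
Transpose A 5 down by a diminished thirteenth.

Six letters down from A (plus an octave) reaches C.
A diminished thirteenth is 19 semitones; 19 semitones down from A5 gives C##4.

C-double-sharp 4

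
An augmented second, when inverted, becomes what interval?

The rule of nine gives the new number: 9 − 2 = 7, so a second becomes a seventh.
And augmented becomes diminished under inversion, so we get a diminished seventh.

diminished 7th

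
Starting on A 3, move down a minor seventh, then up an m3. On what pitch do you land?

A minor seventh down from A3 is B2.
Up a minor third from B2: D3 (3 semitones up).

D 3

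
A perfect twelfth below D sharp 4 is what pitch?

G sharp 2

Five letters down from D (plus an octave) reaches G.
Moving 19 semitones down from D#4 (the size of a perfect twelfth) reaches G#2.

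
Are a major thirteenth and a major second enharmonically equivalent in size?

21 semitones (major thirteenth) vs 2 semitones (major second): not equal.

No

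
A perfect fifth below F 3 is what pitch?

B flat 2

Counting five letter names down from F lands on B.
A perfect fifth is 7 semitones; 7 semitones down from F3 gives Bb2.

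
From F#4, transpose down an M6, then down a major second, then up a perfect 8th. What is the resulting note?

G4

F#4 down a major sixth → A3 (9 semitones).
A3 down a major second → G3 (2 semitones).
Up a perfect octave from G3: G4 (12 semitones up).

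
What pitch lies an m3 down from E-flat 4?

Counting three letter names down from E lands on C.
A minor third is 3 semitones; 3 semitones down from Eb4 gives C4.

C 4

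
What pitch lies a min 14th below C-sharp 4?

D-sharp 2

The fourteenth's letter: C down seven letter names plus an octave → D.
A minor fourteenth spans 22 semitones, so from C#4 the target pitch is D#2.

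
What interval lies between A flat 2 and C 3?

A to C spans three letter names (A-B-C): a third.
Ab2 to C3 is 4 semitones, matching the major third exactly, so the quality is major.

M3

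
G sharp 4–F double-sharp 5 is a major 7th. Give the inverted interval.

Inverted interval numbers add to nine, so a seventh pairs with a second (7 + 2 = 9).
And major becomes minor under inversion, so we get a minor second.

minor 2nd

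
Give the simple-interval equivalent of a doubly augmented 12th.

AA5

Take out an octave (7 from the number): 12 − 7 = 5.
Quality carries through unchanged, so the simple form is a doubly augmented fifth.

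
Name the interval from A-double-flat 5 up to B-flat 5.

augmented second

A to B spans two letter names (A-B), so the interval is some kind of second.
The major second is 2 semitones; here we have 3, one semitone wider: augmented.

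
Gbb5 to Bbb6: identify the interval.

G to B spans three letter names (G-A-B), plus an octave, so the interval is some kind of tenth.
Counting semitones, Gbb5→Bbb6 is 16, which is the major tenth.
(Equivalently, a compound major third: a major third plus an octave.)

major 10th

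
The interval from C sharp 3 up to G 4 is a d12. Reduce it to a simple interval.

Subtracting seven from the interval number removes an octave: 12 − 7 = 5.
Quality carries through unchanged, so the simple form is a diminished fifth.

diminished fifth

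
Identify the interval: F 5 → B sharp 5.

doubly augmented fourth

F to B spans four letter names (F-G-A-B): a fourth.
A perfect fourth would be 5 semitones; F5 to B#5 is 7, two semitones wider, so the interval is doubly augmented.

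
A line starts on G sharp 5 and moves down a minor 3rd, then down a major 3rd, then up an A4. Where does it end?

F double-sharp 5

Down a minor third from G#5: E#5 (3 semitones down).
Down a major third from E#5: C#5 (4 semitones down).
C#5 up an augmented fourth → F##5 (6 semitones).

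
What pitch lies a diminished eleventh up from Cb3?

Fbb4

The eleventh's letter: C up four letter names plus an octave → F.
Moving 16 semitones up from Cb3 (the size of a diminished eleventh) reaches Fbb4.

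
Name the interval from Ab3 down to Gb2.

Descending from Ab3 to Gb2 is the same interval as ascending Gb2 to Ab3.
G to A spans two letter names (G-A), plus an octave: a ninth.
The major ninth spans 14 semitones, and Gb2 to Ab3 is exactly 14 semitones — so this is a major ninth.
(Equivalently, a compound major second: a major second plus an octave.)

major ninth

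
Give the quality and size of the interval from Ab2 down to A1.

Descending from Ab2 to A1 is the same interval as ascending A1 to Ab2.
A to A is the same letter name, plus an octave: an octave.
A perfect octave would be 12 semitones; A1 to Ab2 is 11, one semitone narrower, so the interval is diminished.

d8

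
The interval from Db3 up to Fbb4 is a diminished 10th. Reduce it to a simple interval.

diminished third

Each octave removed subtracts seven from the number: 10 − 7 = 3.
So a diminished tenth is an octave plus a diminished third. The quality is unchanged.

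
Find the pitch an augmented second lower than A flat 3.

Counting two letter names down from A lands on G.
Moving 3 semitones down from Ab3 (the size of an augmented second) reaches Gbb3.

G double-flat 3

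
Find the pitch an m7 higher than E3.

The seventh takes the letter from E up to D.
A minor seventh is 10 semitones; 10 semitones up from E3 gives D4.

D4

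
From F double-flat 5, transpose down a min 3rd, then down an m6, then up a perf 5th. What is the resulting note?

C flat 5

A minor third down from Fbb5 is Dbb5.
Dbb5 down a minor sixth → Fb4 (8 semitones).
Up a perfect fifth from Fb4: Cb5 (7 semitones up).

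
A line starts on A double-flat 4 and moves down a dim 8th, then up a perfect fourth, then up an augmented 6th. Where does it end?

A diminished octave down from Abb4 is Ab3.
A perfect fourth up from Ab3 is Db4.
An augmented sixth up from Db4 is B4.

B 4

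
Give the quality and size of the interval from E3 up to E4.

perfect 8th

E to E is the same letter name, plus an octave: an octave.
The perfect octave spans 12 semitones, and E3 to E4 is exactly 12 semitones — so this is a perfect octave.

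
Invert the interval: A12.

diminished 4th

First reduce the compound augmented twelfth to its simple form, an augmented fifth.
Interval numbers invert to sum to nine: 5 + 4 = 9, so a fifth inverts to a fourth.
And augmented becomes diminished under inversion, so we get a diminished fourth.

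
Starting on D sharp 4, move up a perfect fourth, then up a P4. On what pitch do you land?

C sharp 5

Up a perfect fourth from D#4: G#4 (5 semitones up).
Up a perfect fourth from G#4: C#5 (5 semitones up).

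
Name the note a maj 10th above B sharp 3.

Counting three letter names plus an octave up from B lands on D.
A major tenth is 16 semitones; 16 semitones up from B#3 gives D##5.

D double-sharp 5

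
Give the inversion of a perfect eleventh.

P5

First reduce the compound perfect eleventh to its simple form, a perfect fourth.
Inverted interval numbers add to nine, so a fourth pairs with a fifth (4 + 5 = 9).
The quality also flips — perfect stays perfect — giving a perfect fifth.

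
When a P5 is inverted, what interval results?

Interval numbers invert to sum to nine: 5 + 4 = 9, so a fifth inverts to a fourth.
And perfect stays perfect under inversion, so we get a perfect fourth.

perfect 4th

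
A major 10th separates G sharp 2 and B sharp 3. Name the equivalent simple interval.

Subtracting seven from the interval number removes an octave: 10 − 7 = 3.
That makes a major tenth a compound major third — an octave plus a major third.

M3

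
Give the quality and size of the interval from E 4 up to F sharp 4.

major 2nd

E to F spans two letter names (E-F) — that makes it a second of some quality.
The major second spans 2 semitones, and E4 to F#4 is exactly 2 semitones — so this is a major second.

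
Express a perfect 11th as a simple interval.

Subtracting seven from the interval number removes an octave: 11 − 7 = 4.
Quality carries through unchanged, so the simple form is a perfect fourth.

P4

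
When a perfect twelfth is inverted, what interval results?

perfect 4th

First reduce the compound perfect twelfth to its simple form, a perfect fifth.
Interval numbers invert to sum to nine: 5 + 4 = 9, so a fifth inverts to a fourth.
The quality also flips — perfect stays perfect — giving a perfect fourth.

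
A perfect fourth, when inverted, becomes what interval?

The rule of nine gives the new number: 9 − 4 = 5, so a fourth becomes a fifth.
And perfect stays perfect under inversion, so we get a perfect fifth.

perfect fifth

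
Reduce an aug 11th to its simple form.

augmented 4th

Each octave removed subtracts seven from the number: 11 − 7 = 4.
That makes an augmented eleventh a compound augmented fourth — an octave plus an augmented fourth.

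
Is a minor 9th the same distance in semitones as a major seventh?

No

A minor ninth is 13 semitones but a major seventh is 11 semitones — different sizes.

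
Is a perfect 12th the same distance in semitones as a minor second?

A perfect twelfth is 19 semitones but a minor second is 1 semitone — different sizes.

No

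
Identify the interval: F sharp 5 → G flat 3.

Descending from F#5 to Gb3 is the same interval as ascending Gb3 to F#5.
G to F spans seven letter names (G-A-B-C-D-E-F), plus an octave — that makes it a fourteenth of some quality.
The major fourteenth is 23 semitones; here we have 24, one semitone wider: augmented.
(Equivalently, a compound augmented seventh: an augmented seventh plus an octave.)

augmented 14th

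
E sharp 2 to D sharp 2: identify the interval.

major 2nd

Descending from E#2 to D#2 is the same interval as ascending D#2 to E#2.
D to E spans two letter names (D-E), so the interval is some kind of second.
The major second spans 2 semitones, and D#2 to E#2 is exactly 2 semitones — so this is a major second.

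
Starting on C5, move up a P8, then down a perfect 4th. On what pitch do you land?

G5

A perfect octave up from C5 is C6.
A perfect fourth down from C6 is G5.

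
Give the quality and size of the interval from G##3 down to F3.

Descending from G##3 to F3 is the same interval as ascending F3 to G##3.
F to G spans two letter names (F-G), so the interval is some kind of second.
A major second would be 2 semitones; F3 to G##3 is 4, two semitones wider, so the interval is doubly augmented.

AA2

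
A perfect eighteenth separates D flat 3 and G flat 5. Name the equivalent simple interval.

P4

Take out 2 octaves (14 from the number): 18 − 14 = 4.
That makes a perfect eighteenth a compound perfect fourth — 2 octaves plus a perfect fourth.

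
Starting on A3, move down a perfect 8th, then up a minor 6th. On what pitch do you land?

F3

A3 down a perfect octave → A2 (12 semitones).
A minor sixth up from A2 is F3.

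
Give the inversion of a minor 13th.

major third

First reduce the compound minor thirteenth to its simple form, a minor sixth.
Inverted interval numbers add to nine, so a sixth pairs with a third (6 + 3 = 9).
And minor becomes major under inversion, so we get a major third.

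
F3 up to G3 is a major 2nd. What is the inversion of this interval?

m7

The rule of nine gives the new number: 9 − 2 = 7, so a second becomes a seventh.
Quality inverts too: major becomes minor. That makes the inversion a minor seventh.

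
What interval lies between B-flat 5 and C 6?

B to C spans two letter names (B-C) — that makes it a second of some quality.
Bb5 to C6 is 2 semitones, matching the major second exactly, so the quality is major.

major second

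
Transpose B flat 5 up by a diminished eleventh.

E double-flat 7

The eleventh's letter: B up four letter names plus an octave → E.
A diminished eleventh spans 16 semitones, so from Bb5 the target pitch is Ebb7.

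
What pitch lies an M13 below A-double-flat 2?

C-double-flat 1

Counting six letter names plus an octave down from A lands on C.
A major thirteenth is 21 semitones; 21 semitones down from Abb2 gives Cbb1.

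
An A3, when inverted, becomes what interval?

d6

Inverted interval numbers add to nine, so a third pairs with a sixth (3 + 6 = 9).
The quality also flips — augmented becomes diminished — giving a diminished sixth.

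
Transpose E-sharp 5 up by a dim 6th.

C 6

The sixth takes the letter from E up to C.
A diminished sixth is 7 semitones; 7 semitones up from E#5 gives C6.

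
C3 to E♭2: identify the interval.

Descending from C3 to Eb2 is the same interval as ascending Eb2 to C3.
E to C spans six letter names (E-F-G-A-B-C): a sixth.
Counting semitones, Eb2→C3 is 9, which is the major sixth.

major 6th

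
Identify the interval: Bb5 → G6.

major sixth

B to G spans six letter names (B-C-D-E-F-G), so the interval is some kind of sixth.
Bb5 to G6 is 9 semitones, matching the major sixth exactly, so the quality is major.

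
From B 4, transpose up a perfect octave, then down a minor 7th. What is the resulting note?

B4 up a perfect octave → B5 (12 semitones).
B5 down a minor seventh → C#5 (10 semitones).

C sharp 5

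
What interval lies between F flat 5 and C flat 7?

perfect twelfth

F to C spans five letter names (F-G-A-B-C), plus an octave — that makes it a twelfth of some quality.
Fb5 to Cb7 is 19 semitones, matching the perfect twelfth exactly, so the quality is perfect.
(Equivalently, a compound perfect fifth: a perfect fifth plus an octave.)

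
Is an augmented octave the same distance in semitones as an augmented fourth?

13 semitones (augmented octave) vs 6 semitones (augmented fourth): not equal.

No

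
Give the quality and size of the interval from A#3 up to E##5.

A12

A to E spans five letter names (A-B-C-D-E), plus an octave: a twelfth.
A#3 to E##5 spans 20 semitones — one semitone wider than the perfect twelfth (19) — giving an augmented twelfth.
(Equivalently, a compound augmented fifth: an augmented fifth plus an octave.)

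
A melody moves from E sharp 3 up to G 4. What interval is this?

E to G spans three letter names (E-F-G), plus an octave — that makes it a tenth of some quality.
E#3 to G4 spans 14 semitones — two semitones narrower than the major tenth (16) — giving a diminished tenth.
(Equivalently, a compound diminished third: a diminished third plus an octave.)

diminished 10th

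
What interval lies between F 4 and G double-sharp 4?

doubly augmented second

F to G spans two letter names (F-G): a second.
F4 to G##4 spans 4 semitones — two semitones wider than the major second (2) — giving a doubly augmented second.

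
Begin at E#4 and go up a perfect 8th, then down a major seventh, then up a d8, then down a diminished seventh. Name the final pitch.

E#4 up a perfect octave → E#5 (12 semitones).
A major seventh down from E#5 is F#4.
A diminished octave up from F#4 is F5.
Down a diminished seventh from F5: G#4 (9 semitones down).

G#4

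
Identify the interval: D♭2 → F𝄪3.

doubly augmented 10th

D to F spans three letter names (D-E-F), plus an octave: a tenth.
A major tenth would be 16 semitones; Db2 to F##3 is 18, two semitones wider, so the interval is doubly augmented.
(Equivalently, a compound doubly augmented third: a doubly augmented third plus an octave.)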